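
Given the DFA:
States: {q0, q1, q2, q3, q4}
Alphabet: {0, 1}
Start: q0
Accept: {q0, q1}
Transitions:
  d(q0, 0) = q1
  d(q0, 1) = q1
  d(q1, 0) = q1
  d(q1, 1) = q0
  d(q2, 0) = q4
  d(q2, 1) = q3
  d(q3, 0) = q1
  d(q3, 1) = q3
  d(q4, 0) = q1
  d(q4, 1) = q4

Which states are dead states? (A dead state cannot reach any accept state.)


Forward reachability from each state:
  q0 -> reaches accept state q0 (live)
  q1 -> reaches accept state q0 (live)
  q2 -> reaches accept state q0 (live)
  q3 -> reaches accept state q0 (live)
  q4 -> reaches accept state q0 (live)

None (all states can reach an accept state)


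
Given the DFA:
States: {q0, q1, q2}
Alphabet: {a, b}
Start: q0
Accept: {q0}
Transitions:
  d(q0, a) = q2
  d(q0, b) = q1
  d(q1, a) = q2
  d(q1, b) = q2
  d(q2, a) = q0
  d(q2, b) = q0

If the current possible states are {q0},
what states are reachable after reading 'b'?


Apply transition on 'b' from each current state:
  d(q0, b) = q1

{q1}


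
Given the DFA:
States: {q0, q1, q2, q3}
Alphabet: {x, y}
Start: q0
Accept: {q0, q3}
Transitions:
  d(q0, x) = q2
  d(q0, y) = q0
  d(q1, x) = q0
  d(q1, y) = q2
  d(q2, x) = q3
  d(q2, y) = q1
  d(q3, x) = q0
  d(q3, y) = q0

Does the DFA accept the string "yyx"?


Trace: q0 -> q0 -> q0 -> q2
Final state: q2
Accept states: {q0, q3}

No, rejected (final state q2 is not an accept state)


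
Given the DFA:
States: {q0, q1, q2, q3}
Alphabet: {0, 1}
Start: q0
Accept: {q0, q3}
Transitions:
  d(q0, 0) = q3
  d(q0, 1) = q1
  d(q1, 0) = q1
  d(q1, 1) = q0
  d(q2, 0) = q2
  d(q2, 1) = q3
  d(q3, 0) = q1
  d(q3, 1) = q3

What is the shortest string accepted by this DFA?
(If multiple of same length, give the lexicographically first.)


BFS by string length (lex-first path to each state shown):
  len 0: q0<-""
Found accept state at length 0.

"" (empty string)


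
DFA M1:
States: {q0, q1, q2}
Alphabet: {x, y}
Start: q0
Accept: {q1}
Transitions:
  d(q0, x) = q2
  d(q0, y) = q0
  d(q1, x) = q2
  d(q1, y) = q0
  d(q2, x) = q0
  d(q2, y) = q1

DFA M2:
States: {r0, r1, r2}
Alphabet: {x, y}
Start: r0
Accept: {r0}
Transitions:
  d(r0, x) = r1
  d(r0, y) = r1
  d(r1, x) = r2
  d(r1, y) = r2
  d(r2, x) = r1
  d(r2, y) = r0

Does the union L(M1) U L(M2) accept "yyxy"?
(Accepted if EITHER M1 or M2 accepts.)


M1: final=q1 accepted=True
M2: final=r2 accepted=False

Yes, union accepts


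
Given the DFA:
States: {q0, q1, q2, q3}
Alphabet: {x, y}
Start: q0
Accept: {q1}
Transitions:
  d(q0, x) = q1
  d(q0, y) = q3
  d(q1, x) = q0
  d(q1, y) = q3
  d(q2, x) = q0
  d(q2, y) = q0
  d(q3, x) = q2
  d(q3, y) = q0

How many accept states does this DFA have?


Accept states listed: {q1}
Counting: q1(1)

1


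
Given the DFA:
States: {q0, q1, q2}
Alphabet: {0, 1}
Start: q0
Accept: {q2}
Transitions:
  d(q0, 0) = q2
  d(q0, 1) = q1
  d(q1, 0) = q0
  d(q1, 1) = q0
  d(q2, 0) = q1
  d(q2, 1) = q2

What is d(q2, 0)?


Looking up transition d(q2, 0)

q1


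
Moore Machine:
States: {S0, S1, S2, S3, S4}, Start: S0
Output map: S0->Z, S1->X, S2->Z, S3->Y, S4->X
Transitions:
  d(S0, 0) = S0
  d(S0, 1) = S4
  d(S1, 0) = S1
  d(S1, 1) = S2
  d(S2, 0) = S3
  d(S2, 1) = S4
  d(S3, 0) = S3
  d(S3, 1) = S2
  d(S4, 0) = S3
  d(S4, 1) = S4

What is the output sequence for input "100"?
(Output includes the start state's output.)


Start: S0 (output Z)
  --1--> S4 (output X)
  --0--> S3 (output Y)
  --0--> S3 (output Y)

"ZXYY"


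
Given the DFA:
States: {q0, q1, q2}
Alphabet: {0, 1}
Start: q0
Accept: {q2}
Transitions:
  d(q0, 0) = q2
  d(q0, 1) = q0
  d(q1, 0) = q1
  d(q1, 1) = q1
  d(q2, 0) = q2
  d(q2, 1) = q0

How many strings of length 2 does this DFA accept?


Enumerating all length-2 strings:
  "00" -> q2 [accept]
  "01" -> q0 [reject]
  "10" -> q2 [accept]
  "11" -> q0 [reject]

2 out of 4


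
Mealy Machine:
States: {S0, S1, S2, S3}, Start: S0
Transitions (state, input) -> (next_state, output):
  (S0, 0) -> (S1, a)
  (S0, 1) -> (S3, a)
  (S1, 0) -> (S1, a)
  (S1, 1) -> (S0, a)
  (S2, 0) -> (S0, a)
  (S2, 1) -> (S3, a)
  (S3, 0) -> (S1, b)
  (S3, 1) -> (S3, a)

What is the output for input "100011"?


Step-by-step:
  (S0, 1) -> (S3, a)
  (S3, 0) -> (S1, b)
  (S1, 0) -> (S1, a)
  (S1, 0) -> (S1, a)
  (S1, 1) -> (S0, a)
  (S0, 1) -> (S3, a)

"abaaaa"


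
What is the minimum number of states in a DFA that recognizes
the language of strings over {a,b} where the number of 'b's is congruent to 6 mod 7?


States track (count of 'b') mod 7.
Need 7 states: one per remainder 0..6; accept = remainder 6.

7


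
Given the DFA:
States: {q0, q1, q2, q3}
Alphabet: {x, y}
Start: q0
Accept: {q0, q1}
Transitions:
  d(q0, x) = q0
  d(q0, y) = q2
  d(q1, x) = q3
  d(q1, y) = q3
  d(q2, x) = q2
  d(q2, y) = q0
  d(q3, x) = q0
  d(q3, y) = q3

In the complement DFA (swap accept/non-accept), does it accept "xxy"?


Trace: q0 -> q0 -> q0 -> q2
Final: q2
Original accept: {q0, q1}
Complement: q2 is not in original accept

Yes, complement accepts (original rejects)


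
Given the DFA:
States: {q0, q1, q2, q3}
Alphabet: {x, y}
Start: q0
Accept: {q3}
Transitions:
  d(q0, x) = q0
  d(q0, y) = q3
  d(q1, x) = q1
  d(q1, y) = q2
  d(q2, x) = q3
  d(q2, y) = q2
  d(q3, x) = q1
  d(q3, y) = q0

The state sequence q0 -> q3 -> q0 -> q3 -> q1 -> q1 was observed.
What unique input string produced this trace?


Trace back each transition to find the symbol:
  q0 --[y]--> q3
  q3 --[y]--> q0
  q0 --[y]--> q3
  q3 --[x]--> q1
  q1 --[x]--> q1

"yyyxx"


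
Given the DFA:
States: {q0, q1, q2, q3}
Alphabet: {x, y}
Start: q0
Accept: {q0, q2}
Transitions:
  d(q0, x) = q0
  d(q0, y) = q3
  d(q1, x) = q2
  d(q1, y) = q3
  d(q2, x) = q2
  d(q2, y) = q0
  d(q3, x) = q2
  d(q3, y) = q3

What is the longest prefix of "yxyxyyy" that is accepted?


Run the DFA, marking each prefix where the state is accepting:
  "" -> q0 [accept]
  "y" -> q3 [reject]
  "yx" -> q2 [accept]
  "yxy" -> q0 [accept]
  "yxyx" -> q0 [accept]
  "yxyxy" -> q3 [reject]
  "yxyxyy" -> q3 [reject]
  "yxyxyyy" -> q3 [reject]

"yxyx"


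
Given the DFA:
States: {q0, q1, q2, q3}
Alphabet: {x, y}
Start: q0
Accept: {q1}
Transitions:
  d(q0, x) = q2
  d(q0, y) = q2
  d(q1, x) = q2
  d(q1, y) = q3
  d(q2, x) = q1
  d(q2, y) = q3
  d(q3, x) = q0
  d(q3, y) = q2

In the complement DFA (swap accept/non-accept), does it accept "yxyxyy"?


Trace: q0 -> q2 -> q1 -> q3 -> q0 -> q2 -> q3
Final: q3
Original accept: {q1}
Complement: q3 is not in original accept

Yes, complement accepts (original rejects)


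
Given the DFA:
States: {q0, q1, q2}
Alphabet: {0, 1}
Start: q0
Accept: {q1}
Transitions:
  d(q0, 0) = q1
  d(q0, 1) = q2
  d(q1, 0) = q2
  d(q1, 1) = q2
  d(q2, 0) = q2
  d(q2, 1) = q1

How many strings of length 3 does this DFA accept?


Enumerating all length-3 strings:
  "000" -> q2 [reject]
  "001" -> q1 [accept]
  "010" -> q2 [reject]
  "011" -> q1 [accept]
  "100" -> q2 [reject]
  "101" -> q1 [accept]
  "110" -> q2 [reject]
  "111" -> q2 [reject]

3 out of 8


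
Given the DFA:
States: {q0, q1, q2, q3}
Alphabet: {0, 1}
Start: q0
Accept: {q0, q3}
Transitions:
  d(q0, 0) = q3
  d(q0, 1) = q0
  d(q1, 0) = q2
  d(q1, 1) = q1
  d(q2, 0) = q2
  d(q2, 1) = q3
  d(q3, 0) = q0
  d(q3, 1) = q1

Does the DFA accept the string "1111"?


Trace: q0 -> q0 -> q0 -> q0 -> q0
Final state: q0
Accept states: {q0, q3}

Yes, accepted (final state q0 is an accept state)


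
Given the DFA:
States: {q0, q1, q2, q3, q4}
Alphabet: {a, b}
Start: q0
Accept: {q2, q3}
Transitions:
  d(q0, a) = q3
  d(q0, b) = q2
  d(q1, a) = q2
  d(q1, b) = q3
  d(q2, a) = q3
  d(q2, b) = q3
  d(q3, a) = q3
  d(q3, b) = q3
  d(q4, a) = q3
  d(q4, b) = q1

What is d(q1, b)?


Looking up transition d(q1, b)

q3


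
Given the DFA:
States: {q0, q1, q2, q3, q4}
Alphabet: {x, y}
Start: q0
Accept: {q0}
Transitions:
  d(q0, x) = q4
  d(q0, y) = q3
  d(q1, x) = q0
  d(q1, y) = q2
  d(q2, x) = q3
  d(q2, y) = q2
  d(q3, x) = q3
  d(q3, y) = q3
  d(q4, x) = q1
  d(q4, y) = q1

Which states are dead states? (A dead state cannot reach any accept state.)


Forward reachability from each state:
  q0 -> reaches accept state q0 (live)
  q1 -> reaches accept state q0 (live)
  q2 -> reaches {q2, q3}, no accept state (dead)
  q3 -> reaches {q3}, no accept state (dead)
  q4 -> reaches accept state q0 (live)

{q2, q3}


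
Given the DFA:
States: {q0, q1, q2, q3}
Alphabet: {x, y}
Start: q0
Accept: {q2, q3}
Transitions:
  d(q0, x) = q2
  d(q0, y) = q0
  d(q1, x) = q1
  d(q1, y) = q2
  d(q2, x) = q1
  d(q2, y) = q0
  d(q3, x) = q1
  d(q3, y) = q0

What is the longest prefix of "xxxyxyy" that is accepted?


Run the DFA, marking each prefix where the state is accepting:
  "" -> q0 [reject]
  "x" -> q2 [accept]
  "xx" -> q1 [reject]
  "xxx" -> q1 [reject]
  "xxxy" -> q2 [accept]
  "xxxyx" -> q1 [reject]
  "xxxyxy" -> q2 [accept]
  "xxxyxyy" -> q0 [reject]

"xxxyxy"


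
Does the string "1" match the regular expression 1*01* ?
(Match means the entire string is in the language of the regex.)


|string| = 1; first = '1'; last = '1'

No, "1" does not match 1*01*


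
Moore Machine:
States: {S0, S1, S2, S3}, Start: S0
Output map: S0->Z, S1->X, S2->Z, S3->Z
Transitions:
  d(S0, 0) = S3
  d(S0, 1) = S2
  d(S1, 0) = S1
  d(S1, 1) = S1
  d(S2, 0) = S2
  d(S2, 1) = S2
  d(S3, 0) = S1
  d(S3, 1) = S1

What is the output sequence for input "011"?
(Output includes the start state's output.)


Start: S0 (output Z)
  --0--> S3 (output Z)
  --1--> S1 (output X)
  --1--> S1 (output X)

"ZZXX"


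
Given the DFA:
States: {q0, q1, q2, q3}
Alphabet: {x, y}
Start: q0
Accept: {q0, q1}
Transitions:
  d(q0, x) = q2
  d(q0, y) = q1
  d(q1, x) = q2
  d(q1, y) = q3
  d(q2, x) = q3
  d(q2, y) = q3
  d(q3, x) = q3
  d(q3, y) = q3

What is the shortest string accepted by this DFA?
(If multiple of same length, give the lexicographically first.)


BFS by string length (lex-first path to each state shown):
  len 0: q0<-""
Found accept state at length 0.

"" (empty string)


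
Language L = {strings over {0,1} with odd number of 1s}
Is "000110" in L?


count('1') = 2; 2 mod 2 = 0

No, "000110" is not in L


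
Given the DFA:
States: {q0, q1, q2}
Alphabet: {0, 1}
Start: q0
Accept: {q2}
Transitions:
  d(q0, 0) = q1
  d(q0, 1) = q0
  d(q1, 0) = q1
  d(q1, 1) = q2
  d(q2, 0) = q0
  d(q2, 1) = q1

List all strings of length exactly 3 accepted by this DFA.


All strings of length 3: 8 total
Accepted: 2

"001", "101"


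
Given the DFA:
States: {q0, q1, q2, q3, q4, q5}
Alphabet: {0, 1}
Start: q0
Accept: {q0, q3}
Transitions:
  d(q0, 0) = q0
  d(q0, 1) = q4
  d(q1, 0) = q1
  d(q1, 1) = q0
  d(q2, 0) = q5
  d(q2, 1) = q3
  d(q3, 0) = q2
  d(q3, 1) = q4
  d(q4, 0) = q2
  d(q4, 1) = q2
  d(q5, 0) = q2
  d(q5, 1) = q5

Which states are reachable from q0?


BFS from q0:
  layer 0: {q0}
  layer 1: {q4}
  layer 2: {q2}
  layer 3: {q3, q5}

{q0, q2, q3, q4, q5}


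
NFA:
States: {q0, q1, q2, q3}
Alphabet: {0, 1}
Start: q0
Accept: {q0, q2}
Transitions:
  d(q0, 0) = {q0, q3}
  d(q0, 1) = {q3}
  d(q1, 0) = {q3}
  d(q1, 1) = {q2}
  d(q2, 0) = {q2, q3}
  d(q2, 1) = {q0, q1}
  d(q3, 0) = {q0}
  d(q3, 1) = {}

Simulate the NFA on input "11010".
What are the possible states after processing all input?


Start: {q0}
  --1--> {q3}
  --1--> {}
  --0--> {}
  --1--> {}
  --0--> {}

{} (empty set, no valid transitions)


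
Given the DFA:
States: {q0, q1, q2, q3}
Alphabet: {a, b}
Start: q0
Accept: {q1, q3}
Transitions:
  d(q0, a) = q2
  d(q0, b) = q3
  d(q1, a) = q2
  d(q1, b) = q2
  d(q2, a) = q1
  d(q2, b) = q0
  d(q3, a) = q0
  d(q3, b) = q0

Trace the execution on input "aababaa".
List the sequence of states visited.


Input: aababaa
d(q0, a) = q2
d(q2, a) = q1
d(q1, b) = q2
d(q2, a) = q1
d(q1, b) = q2
d(q2, a) = q1
d(q1, a) = q2


q0 -> q2 -> q1 -> q2 -> q1 -> q2 -> q1 -> q2


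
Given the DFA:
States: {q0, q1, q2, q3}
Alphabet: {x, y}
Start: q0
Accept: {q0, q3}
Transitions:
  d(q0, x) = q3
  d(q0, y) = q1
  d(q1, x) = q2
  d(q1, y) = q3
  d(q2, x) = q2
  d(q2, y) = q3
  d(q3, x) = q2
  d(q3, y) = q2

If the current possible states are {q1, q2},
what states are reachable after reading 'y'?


Apply transition on 'y' from each current state:
  d(q1, y) = q3
  d(q2, y) = q3

{q3}


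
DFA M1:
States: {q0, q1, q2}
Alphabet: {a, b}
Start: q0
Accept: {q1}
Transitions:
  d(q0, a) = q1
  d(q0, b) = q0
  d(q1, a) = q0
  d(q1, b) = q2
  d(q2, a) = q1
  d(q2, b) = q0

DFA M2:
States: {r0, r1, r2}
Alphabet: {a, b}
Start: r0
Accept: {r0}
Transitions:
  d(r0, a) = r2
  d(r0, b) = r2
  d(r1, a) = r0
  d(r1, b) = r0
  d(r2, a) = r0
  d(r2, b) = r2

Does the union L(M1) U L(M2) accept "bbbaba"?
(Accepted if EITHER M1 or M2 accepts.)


M1: final=q1 accepted=True
M2: final=r0 accepted=True

Yes, union accepts


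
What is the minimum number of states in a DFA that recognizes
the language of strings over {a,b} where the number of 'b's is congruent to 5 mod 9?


States track (count of 'b') mod 9.
Need 9 states: one per remainder 0..8; accept = remainder 5.

9


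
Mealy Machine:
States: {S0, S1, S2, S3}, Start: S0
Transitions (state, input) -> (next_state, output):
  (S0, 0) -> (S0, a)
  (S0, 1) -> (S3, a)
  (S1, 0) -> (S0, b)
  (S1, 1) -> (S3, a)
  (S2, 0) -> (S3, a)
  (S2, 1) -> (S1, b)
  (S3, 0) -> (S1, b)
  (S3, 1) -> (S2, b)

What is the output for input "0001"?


Step-by-step:
  (S0, 0) -> (S0, a)
  (S0, 0) -> (S0, a)
  (S0, 0) -> (S0, a)
  (S0, 1) -> (S3, a)

"aaaa"


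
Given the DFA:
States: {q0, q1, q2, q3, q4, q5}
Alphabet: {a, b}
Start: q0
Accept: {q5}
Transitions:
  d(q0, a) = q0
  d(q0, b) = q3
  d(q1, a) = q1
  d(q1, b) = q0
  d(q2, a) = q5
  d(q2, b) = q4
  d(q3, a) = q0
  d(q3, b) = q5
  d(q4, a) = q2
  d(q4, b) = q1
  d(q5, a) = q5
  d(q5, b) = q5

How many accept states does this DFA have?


Accept states listed: {q5}
Counting: q5(1)

1


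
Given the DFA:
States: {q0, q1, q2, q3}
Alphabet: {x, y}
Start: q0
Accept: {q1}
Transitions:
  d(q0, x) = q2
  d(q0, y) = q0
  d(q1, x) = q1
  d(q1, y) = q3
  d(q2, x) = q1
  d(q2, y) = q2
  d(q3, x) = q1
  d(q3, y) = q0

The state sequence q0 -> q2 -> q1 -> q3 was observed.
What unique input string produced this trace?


Trace back each transition to find the symbol:
  q0 --[x]--> q2
  q2 --[x]--> q1
  q1 --[y]--> q3

"xxy"


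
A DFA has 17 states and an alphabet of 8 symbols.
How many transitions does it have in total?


Each state has exactly one transition per symbol.
17 * 8 = 136

136


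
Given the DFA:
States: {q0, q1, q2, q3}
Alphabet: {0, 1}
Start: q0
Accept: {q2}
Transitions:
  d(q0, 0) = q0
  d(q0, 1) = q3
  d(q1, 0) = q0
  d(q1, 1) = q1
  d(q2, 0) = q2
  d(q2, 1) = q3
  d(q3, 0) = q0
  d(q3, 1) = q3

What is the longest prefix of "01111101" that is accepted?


Run the DFA, marking each prefix where the state is accepting:
  "" -> q0 [reject]
  "0" -> q0 [reject]
  "01" -> q3 [reject]
  "011" -> q3 [reject]
  "0111" -> q3 [reject]
  "01111" -> q3 [reject]
  "011111" -> q3 [reject]
  "0111110" -> q0 [reject]
  "01111101" -> q3 [reject]

No prefix is accepted


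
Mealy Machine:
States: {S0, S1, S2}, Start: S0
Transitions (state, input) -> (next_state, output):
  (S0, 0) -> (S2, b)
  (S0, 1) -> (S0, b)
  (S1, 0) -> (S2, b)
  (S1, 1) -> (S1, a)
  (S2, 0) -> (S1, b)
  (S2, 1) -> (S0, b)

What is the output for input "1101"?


Step-by-step:
  (S0, 1) -> (S0, b)
  (S0, 1) -> (S0, b)
  (S0, 0) -> (S2, b)
  (S2, 1) -> (S0, b)

"bbbb"


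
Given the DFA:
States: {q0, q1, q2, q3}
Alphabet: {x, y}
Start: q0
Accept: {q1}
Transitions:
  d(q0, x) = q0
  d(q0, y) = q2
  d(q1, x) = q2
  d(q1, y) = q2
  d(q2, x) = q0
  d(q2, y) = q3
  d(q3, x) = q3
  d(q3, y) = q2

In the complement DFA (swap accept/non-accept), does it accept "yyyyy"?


Trace: q0 -> q2 -> q3 -> q2 -> q3 -> q2
Final: q2
Original accept: {q1}
Complement: q2 is not in original accept

Yes, complement accepts (original rejects)


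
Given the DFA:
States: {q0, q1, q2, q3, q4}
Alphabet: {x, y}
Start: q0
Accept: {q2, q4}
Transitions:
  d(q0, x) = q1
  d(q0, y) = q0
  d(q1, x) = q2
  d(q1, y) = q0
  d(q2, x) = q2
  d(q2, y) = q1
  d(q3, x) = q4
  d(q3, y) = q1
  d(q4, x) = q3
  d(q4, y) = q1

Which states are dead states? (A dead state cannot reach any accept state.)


Forward reachability from each state:
  q0 -> reaches accept state q2 (live)
  q1 -> reaches accept state q2 (live)
  q2 -> reaches accept state q2 (live)
  q3 -> reaches accept state q2 (live)
  q4 -> reaches accept state q2 (live)

None (all states can reach an accept state)


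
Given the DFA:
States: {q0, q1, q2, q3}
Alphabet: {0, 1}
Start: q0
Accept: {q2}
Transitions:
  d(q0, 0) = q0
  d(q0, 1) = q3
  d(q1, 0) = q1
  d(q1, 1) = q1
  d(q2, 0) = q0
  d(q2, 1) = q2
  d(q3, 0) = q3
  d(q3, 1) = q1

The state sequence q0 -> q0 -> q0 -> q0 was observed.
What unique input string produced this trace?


Trace back each transition to find the symbol:
  q0 --[0]--> q0
  q0 --[0]--> q0
  q0 --[0]--> q0

"000"


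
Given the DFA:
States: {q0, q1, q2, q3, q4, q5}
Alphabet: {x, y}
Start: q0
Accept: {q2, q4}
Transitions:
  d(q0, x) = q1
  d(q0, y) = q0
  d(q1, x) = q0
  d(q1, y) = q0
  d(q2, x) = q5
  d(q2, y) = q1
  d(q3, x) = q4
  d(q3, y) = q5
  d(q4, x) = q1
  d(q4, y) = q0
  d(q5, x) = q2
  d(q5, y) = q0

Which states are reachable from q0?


BFS from q0:
  layer 0: {q0}
  layer 1: {q1}

{q0, q1}


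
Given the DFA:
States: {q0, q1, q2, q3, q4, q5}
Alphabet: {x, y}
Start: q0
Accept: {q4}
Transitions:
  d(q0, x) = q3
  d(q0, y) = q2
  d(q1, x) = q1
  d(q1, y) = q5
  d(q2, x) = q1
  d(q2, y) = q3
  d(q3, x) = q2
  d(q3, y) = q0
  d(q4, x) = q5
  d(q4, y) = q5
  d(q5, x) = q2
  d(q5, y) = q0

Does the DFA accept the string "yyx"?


Trace: q0 -> q2 -> q3 -> q2
Final state: q2
Accept states: {q4}

No, rejected (final state q2 is not an accept state)


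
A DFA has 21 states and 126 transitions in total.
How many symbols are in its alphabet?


Each state has exactly one transition per symbol.
|alphabet| = transitions / states = 126 / 21 = 6

6


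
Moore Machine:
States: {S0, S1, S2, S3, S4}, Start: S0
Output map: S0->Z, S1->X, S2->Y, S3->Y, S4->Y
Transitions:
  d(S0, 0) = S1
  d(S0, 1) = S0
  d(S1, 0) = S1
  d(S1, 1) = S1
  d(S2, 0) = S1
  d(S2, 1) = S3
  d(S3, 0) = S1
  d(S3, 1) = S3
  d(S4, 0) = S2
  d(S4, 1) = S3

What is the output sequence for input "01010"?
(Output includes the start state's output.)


Start: S0 (output Z)
  --0--> S1 (output X)
  --1--> S1 (output X)
  --0--> S1 (output X)
  --1--> S1 (output X)
  --0--> S1 (output X)

"ZXXXXX"


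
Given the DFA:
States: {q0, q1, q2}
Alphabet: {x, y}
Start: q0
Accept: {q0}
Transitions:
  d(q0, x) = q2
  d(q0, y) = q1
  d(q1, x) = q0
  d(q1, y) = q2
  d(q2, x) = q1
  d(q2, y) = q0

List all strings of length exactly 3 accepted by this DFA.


All strings of length 3: 8 total
Accepted: 2

"xxx", "yyy"


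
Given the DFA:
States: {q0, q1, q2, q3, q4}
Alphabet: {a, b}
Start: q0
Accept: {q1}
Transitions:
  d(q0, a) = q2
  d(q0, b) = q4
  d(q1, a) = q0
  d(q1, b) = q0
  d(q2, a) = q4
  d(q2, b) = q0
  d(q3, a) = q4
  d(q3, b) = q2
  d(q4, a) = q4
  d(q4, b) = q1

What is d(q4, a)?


Looking up transition d(q4, a)

q4


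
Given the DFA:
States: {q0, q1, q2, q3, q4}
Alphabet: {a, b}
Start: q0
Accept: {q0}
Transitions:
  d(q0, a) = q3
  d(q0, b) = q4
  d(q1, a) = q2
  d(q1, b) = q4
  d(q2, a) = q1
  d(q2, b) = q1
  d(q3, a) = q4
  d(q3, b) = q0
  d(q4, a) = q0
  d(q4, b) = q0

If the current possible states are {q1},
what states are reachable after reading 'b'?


Apply transition on 'b' from each current state:
  d(q1, b) = q4

{q4}


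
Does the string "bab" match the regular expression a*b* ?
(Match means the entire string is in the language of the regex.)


|string| = 3; first = 'b'; last = 'b'

No, "bab" does not match a*b*


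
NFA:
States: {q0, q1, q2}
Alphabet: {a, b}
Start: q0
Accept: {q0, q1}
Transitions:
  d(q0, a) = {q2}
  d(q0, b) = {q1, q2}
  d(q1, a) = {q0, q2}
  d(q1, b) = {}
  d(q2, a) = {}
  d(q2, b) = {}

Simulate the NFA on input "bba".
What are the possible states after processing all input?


Start: {q0}
  --b--> {q1, q2}
  --b--> {}
  --a--> {}

{} (empty set, no valid transitions)


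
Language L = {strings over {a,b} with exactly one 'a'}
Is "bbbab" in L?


count('a') = 1

Yes, "bbbab" is in L


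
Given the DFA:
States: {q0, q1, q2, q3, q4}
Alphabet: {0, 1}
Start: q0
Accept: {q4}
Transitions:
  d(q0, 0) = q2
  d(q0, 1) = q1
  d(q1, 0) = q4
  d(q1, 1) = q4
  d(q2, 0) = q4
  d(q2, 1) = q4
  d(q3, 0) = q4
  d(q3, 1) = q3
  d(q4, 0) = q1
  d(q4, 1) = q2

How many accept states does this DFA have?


Accept states listed: {q4}
Counting: q4(1)

1


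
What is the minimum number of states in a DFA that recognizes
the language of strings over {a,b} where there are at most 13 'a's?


States: count = 0, 1, ..., 13 (all accepting; 14 states), plus a dead state for count > 13.
Total: 14 + 1 = 15.

15


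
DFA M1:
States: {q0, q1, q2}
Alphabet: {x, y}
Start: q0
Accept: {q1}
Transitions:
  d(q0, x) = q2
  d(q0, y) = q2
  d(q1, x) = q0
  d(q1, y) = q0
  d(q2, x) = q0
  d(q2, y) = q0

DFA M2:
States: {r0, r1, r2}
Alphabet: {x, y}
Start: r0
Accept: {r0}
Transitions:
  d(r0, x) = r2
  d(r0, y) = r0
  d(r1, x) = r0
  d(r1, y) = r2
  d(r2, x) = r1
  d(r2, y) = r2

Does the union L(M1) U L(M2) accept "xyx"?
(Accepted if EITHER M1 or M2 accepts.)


M1: final=q2 accepted=False
M2: final=r1 accepted=False

No, union rejects (neither accepts)


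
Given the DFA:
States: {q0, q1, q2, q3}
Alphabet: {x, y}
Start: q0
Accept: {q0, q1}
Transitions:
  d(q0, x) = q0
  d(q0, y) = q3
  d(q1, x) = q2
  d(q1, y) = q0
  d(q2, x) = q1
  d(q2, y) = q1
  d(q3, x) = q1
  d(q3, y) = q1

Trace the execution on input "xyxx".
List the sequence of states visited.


Input: xyxx
d(q0, x) = q0
d(q0, y) = q3
d(q3, x) = q1
d(q1, x) = q2


q0 -> q0 -> q3 -> q1 -> q2


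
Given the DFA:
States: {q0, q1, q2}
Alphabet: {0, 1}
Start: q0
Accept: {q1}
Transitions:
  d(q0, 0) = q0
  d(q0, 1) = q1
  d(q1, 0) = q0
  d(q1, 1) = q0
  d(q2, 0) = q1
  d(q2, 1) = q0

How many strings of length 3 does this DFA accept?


Enumerating all length-3 strings:
  "000" -> q0 [reject]
  "001" -> q1 [accept]
  "010" -> q0 [reject]
  "011" -> q0 [reject]
  "100" -> q0 [reject]
  "101" -> q1 [accept]
  "110" -> q0 [reject]
  "111" -> q1 [accept]

3 out of 8


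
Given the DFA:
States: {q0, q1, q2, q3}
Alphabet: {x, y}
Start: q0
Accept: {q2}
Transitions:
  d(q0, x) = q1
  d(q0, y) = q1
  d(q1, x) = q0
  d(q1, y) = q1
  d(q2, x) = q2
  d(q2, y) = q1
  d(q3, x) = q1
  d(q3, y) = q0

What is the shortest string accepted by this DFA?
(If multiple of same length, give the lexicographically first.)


BFS by string length (lex-first path to each state shown):
  len 0: q0<-""
  len 1: q1<-"x"
  len 2: q0<-"xx", q1<-"xy"
  len 3: q0<-"xyx", q1<-"xxx"
  len 4: q0<-"xxxx", q1<-"xxxy"
  len 5: q0<-"xxxyx", q1<-"xxxxx"
  len 6: q0<-"xxxxxx", q1<-"xxxxxy"
  len 7: q0<-"xxxxxyx", q1<-"xxxxxxx"
  len 8: q0<-"xxxxxxxx", q1<-"xxxxxxxy"

No string accepted (empty language)


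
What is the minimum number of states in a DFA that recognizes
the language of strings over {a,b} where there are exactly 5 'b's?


States: count = 0, 1, ..., 5 (that's 6 states), plus a dead state for count > 5.
Total: 6 + 1 = 7. Accept = count-5 state.

7


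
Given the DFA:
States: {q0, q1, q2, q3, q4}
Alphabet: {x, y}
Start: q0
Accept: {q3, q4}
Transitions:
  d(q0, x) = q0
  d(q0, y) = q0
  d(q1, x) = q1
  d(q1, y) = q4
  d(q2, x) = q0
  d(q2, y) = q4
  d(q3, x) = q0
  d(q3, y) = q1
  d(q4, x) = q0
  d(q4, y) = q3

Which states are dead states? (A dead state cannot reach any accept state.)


Forward reachability from each state:
  q0 -> reaches {q0}, no accept state (dead)
  q1 -> reaches accept state q3 (live)
  q2 -> reaches accept state q3 (live)
  q3 -> reaches accept state q3 (live)
  q4 -> reaches accept state q3 (live)

{q0}


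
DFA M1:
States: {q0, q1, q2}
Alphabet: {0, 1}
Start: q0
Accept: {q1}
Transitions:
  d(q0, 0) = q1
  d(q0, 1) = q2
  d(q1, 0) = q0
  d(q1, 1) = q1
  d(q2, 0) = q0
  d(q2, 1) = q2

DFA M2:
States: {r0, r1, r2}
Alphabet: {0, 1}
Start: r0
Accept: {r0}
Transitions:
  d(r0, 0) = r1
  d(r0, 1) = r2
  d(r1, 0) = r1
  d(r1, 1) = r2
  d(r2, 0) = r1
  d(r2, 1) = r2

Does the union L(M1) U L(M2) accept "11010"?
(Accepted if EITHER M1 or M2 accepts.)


M1: final=q0 accepted=False
M2: final=r1 accepted=False

No, union rejects (neither accepts)


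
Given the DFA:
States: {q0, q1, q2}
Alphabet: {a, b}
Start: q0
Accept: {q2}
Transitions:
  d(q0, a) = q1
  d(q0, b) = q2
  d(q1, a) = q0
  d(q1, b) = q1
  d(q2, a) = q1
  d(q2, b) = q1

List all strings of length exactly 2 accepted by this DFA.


All strings of length 2: 4 total
Accepted: 0

None


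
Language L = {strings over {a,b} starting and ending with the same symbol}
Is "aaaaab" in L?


first = 'a', last = 'b'

No, "aaaaab" is not in L


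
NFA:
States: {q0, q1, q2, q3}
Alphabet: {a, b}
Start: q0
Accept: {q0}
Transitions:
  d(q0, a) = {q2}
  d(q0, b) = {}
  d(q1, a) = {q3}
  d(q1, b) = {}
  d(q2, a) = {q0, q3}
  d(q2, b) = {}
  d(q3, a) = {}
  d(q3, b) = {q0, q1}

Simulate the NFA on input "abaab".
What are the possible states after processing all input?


Start: {q0}
  --a--> {q2}
  --b--> {}
  --a--> {}
  --a--> {}
  --b--> {}

{} (empty set, no valid transitions)


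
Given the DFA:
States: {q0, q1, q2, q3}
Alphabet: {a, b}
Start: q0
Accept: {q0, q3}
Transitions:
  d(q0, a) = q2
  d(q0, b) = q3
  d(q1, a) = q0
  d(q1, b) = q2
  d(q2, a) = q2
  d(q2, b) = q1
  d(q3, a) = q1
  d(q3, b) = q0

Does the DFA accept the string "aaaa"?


Trace: q0 -> q2 -> q2 -> q2 -> q2
Final state: q2
Accept states: {q0, q3}

No, rejected (final state q2 is not an accept state)


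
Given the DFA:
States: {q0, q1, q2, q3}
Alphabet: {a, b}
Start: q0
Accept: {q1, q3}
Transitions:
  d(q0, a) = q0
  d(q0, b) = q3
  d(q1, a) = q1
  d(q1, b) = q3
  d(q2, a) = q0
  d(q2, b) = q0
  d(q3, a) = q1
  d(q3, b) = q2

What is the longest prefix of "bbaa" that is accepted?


Run the DFA, marking each prefix where the state is accepting:
  "" -> q0 [reject]
  "b" -> q3 [accept]
  "bb" -> q2 [reject]
  "bba" -> q0 [reject]
  "bbaa" -> q0 [reject]

"b"


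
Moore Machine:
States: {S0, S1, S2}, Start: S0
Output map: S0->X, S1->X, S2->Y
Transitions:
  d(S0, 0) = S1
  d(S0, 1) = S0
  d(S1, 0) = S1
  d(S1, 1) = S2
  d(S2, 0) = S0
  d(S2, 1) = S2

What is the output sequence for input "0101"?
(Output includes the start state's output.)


Start: S0 (output X)
  --0--> S1 (output X)
  --1--> S2 (output Y)
  --0--> S0 (output X)
  --1--> S0 (output X)

"XXYXX"


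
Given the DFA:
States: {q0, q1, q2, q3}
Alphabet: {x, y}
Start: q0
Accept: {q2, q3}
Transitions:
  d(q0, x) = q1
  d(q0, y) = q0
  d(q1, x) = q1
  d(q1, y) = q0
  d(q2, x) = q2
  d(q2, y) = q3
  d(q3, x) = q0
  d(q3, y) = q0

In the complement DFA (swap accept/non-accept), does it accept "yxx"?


Trace: q0 -> q0 -> q1 -> q1
Final: q1
Original accept: {q2, q3}
Complement: q1 is not in original accept

Yes, complement accepts (original rejects)


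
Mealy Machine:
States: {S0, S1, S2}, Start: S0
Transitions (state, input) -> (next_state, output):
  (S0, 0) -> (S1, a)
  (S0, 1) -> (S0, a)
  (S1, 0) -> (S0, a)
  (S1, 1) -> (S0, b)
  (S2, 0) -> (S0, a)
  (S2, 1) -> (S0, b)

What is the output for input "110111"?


Step-by-step:
  (S0, 1) -> (S0, a)
  (S0, 1) -> (S0, a)
  (S0, 0) -> (S1, a)
  (S1, 1) -> (S0, b)
  (S0, 1) -> (S0, a)
  (S0, 1) -> (S0, a)

"aaabaa"


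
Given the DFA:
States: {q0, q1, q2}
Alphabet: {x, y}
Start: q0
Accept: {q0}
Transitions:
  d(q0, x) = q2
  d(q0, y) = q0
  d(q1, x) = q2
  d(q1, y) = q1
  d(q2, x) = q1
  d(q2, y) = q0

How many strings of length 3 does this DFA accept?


Enumerating all length-3 strings:
  "xxx" -> q2 [reject]
  "xxy" -> q1 [reject]
  "xyx" -> q2 [reject]
  "xyy" -> q0 [accept]
  "yxx" -> q1 [reject]
  "yxy" -> q0 [accept]
  "yyx" -> q2 [reject]
  "yyy" -> q0 [accept]

3 out of 8


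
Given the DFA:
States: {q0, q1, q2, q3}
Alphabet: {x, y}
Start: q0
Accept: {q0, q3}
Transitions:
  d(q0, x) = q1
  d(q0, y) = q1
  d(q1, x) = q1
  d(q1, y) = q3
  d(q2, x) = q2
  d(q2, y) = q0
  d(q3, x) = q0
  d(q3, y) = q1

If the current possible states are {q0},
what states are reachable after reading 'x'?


Apply transition on 'x' from each current state:
  d(q0, x) = q1

{q1}


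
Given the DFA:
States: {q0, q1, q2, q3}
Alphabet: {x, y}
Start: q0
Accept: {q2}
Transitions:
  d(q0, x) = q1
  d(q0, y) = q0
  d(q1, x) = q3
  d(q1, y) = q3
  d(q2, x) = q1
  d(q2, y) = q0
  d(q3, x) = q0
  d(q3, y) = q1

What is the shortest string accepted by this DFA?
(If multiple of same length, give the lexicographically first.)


BFS by string length (lex-first path to each state shown):
  len 0: q0<-""
  len 1: q0<-"y", q1<-"x"
  len 2: q0<-"yy", q1<-"yx", q3<-"xx"
  len 3: q0<-"xxx", q1<-"xxy", q3<-"yxx"
  len 4: q0<-"xxxy", q1<-"xxxx", q3<-"xxyx"
  len 5: q0<-"xxxyy", q1<-"xxxyx", q3<-"xxxxx"
  len 6: q0<-"xxxxxx", q1<-"xxxxxy", q3<-"xxxyxx"
  len 7: q0<-"xxxxxxy", q1<-"xxxxxxx", q3<-"xxxxxyx"
  len 8: q0<-"xxxxxxyy", q1<-"xxxxxxyx", q3<-"xxxxxxxx"

No string accepted (empty language)


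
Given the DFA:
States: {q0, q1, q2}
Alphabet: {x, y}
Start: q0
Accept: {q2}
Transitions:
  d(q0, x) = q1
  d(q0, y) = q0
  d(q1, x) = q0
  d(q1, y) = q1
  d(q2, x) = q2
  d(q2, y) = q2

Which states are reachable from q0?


BFS from q0:
  layer 0: {q0}
  layer 1: {q1}

{q0, q1}


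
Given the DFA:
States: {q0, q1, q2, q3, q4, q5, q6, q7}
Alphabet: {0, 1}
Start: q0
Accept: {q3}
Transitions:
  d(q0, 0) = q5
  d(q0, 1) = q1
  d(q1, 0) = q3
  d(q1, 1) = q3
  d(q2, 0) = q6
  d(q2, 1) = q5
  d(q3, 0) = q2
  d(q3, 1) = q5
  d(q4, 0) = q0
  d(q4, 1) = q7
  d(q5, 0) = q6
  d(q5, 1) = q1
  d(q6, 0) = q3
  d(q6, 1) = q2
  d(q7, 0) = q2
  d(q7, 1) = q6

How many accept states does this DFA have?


Accept states listed: {q3}
Counting: q3(1)

1


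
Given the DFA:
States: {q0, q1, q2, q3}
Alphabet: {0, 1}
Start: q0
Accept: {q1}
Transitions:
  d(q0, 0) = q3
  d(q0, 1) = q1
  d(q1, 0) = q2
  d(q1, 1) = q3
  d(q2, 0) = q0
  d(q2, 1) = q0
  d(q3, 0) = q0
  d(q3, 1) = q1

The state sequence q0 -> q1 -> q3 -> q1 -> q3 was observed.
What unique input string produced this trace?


Trace back each transition to find the symbol:
  q0 --[1]--> q1
  q1 --[1]--> q3
  q3 --[1]--> q1
  q1 --[1]--> q3

"1111"


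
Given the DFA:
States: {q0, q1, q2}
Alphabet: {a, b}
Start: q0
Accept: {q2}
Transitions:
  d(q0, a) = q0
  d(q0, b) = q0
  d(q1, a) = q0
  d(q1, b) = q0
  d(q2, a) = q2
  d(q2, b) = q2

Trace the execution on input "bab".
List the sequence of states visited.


Input: bab
d(q0, b) = q0
d(q0, a) = q0
d(q0, b) = q0


q0 -> q0 -> q0 -> q0


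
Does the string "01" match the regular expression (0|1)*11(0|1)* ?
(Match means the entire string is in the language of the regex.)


|string| = 2; first = '0'; last = '1'

No, "01" does not match (0|1)*11(0|1)*


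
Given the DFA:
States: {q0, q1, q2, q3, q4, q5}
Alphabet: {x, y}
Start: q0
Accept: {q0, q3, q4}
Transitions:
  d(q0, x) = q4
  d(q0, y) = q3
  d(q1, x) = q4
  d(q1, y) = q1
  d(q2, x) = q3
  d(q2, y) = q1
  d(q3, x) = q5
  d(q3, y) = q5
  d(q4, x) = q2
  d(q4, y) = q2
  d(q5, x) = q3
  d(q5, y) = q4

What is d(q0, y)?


Looking up transition d(q0, y)

q3


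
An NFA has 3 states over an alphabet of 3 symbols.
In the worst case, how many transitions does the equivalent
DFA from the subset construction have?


Subset construction: one DFA state per subset of NFA states = 2^3 = 8 states.
Each DFA state has 3 outgoing transitions: 8 * 3 = 24

24


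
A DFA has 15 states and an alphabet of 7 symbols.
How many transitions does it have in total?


Each state has exactly one transition per symbol.
15 * 7 = 105

105


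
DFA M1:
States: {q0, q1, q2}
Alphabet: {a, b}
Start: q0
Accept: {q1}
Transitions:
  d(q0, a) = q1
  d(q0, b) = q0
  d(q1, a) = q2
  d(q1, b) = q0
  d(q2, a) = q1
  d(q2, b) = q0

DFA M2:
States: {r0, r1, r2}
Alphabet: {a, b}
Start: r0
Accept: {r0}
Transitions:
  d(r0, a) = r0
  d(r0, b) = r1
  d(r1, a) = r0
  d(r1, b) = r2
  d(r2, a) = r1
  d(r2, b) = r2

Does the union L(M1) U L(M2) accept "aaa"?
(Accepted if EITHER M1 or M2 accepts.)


M1: final=q1 accepted=True
M2: final=r0 accepted=True

Yes, union accepts


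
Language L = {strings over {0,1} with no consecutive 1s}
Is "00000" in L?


'11' does not occur

Yes, "00000" is in L


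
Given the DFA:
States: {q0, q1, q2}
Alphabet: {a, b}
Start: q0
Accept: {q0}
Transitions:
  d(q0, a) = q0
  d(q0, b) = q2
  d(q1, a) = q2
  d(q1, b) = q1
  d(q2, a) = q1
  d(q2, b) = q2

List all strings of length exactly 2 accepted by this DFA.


All strings of length 2: 4 total
Accepted: 1

"aa"


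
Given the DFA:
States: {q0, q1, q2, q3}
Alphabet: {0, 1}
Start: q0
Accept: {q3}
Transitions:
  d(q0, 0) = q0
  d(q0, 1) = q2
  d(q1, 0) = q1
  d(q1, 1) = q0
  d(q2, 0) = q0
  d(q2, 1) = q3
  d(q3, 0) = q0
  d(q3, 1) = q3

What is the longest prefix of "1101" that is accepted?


Run the DFA, marking each prefix where the state is accepting:
  "" -> q0 [reject]
  "1" -> q2 [reject]
  "11" -> q3 [accept]
  "110" -> q0 [reject]
  "1101" -> q2 [reject]

"11"


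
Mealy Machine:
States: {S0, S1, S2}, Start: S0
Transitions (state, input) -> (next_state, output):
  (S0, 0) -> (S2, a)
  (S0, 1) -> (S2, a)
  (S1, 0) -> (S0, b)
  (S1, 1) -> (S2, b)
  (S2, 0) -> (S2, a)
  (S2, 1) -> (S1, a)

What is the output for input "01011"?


Step-by-step:
  (S0, 0) -> (S2, a)
  (S2, 1) -> (S1, a)
  (S1, 0) -> (S0, b)
  (S0, 1) -> (S2, a)
  (S2, 1) -> (S1, a)

"aabaa"


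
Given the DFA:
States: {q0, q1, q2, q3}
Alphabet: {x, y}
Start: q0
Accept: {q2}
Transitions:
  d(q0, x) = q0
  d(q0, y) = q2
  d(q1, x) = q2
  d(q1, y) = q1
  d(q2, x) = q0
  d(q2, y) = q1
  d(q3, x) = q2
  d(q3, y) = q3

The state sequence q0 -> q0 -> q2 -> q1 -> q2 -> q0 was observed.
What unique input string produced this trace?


Trace back each transition to find the symbol:
  q0 --[x]--> q0
  q0 --[y]--> q2
  q2 --[y]--> q1
  q1 --[x]--> q2
  q2 --[x]--> q0

"xyyxx"


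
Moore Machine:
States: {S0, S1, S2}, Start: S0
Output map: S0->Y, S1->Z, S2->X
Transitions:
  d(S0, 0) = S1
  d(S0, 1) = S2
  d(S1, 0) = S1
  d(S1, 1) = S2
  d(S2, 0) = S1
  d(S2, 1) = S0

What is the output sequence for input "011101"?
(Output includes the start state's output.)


Start: S0 (output Y)
  --0--> S1 (output Z)
  --1--> S2 (output X)
  --1--> S0 (output Y)
  --1--> S2 (output X)
  --0--> S1 (output Z)
  --1--> S2 (output X)

"YZXYXZX"


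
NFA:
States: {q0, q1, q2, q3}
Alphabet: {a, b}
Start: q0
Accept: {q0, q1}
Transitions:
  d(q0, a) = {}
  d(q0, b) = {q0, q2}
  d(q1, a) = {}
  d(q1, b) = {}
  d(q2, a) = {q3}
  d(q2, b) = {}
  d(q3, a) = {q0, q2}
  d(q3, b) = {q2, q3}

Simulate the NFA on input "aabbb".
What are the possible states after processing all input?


Start: {q0}
  --a--> {}
  --a--> {}
  --b--> {}
  --b--> {}
  --b--> {}

{} (empty set, no valid transitions)


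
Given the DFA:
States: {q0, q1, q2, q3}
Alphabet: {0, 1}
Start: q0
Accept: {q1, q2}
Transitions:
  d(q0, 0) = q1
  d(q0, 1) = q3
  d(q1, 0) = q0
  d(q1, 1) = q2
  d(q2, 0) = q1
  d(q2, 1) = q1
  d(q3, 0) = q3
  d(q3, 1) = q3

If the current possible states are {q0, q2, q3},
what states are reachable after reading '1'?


Apply transition on '1' from each current state:
  d(q0, 1) = q3
  d(q2, 1) = q1
  d(q3, 1) = q3

{q1, q3}


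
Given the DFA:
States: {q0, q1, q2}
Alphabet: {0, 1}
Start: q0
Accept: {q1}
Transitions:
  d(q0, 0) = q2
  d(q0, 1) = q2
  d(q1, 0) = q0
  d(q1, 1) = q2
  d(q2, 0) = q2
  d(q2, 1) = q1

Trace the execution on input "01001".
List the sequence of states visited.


Input: 01001
d(q0, 0) = q2
d(q2, 1) = q1
d(q1, 0) = q0
d(q0, 0) = q2
d(q2, 1) = q1


q0 -> q2 -> q1 -> q0 -> q2 -> q1


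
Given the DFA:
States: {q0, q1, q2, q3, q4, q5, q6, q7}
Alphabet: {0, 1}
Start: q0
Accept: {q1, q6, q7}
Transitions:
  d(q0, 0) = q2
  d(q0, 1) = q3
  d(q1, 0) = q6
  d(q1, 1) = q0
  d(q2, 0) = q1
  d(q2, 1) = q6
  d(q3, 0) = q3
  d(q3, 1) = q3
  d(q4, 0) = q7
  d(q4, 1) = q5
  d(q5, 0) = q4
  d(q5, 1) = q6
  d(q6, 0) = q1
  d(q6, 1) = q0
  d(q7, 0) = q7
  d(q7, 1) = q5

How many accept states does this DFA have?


Accept states listed: {q1, q6, q7}
Counting: q1(1) q6(2) q7(3)

3


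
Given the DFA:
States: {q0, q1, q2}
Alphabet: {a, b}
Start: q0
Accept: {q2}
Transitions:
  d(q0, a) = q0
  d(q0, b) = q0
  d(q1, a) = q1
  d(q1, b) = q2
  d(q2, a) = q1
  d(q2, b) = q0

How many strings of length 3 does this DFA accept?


Enumerating all length-3 strings:
  "aaa" -> q0 [reject]
  "aab" -> q0 [reject]
  "aba" -> q0 [reject]
  "abb" -> q0 [reject]
  "baa" -> q0 [reject]
  "bab" -> q0 [reject]
  "bba" -> q0 [reject]
  "bbb" -> q0 [reject]

0 out of 8


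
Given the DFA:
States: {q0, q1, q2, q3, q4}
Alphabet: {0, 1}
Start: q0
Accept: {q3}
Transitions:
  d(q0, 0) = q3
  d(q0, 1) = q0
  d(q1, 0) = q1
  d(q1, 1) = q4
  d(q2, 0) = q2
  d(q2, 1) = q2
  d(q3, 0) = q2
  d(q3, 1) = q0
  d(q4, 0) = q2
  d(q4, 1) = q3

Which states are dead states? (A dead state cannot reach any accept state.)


Forward reachability from each state:
  q0 -> reaches accept state q3 (live)
  q1 -> reaches accept state q3 (live)
  q2 -> reaches {q2}, no accept state (dead)
  q3 -> reaches accept state q3 (live)
  q4 -> reaches accept state q3 (live)

{q2}


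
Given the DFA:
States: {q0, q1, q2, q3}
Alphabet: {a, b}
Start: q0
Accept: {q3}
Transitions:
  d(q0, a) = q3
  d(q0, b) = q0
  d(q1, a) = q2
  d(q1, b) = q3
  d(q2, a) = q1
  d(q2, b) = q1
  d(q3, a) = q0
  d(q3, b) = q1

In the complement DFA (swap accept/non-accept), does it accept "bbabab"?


Trace: q0 -> q0 -> q0 -> q3 -> q1 -> q2 -> q1
Final: q1
Original accept: {q3}
Complement: q1 is not in original accept

Yes, complement accepts (original rejects)


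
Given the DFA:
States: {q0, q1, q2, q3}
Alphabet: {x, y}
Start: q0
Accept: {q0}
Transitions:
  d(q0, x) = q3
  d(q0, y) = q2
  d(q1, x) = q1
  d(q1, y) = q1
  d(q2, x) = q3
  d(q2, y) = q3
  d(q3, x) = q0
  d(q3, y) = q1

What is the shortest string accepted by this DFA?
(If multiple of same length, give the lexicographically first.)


BFS by string length (lex-first path to each state shown):
  len 0: q0<-""
Found accept state at length 0.

"" (empty string)


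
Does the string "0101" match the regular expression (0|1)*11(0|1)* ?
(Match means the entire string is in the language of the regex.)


|string| = 4; first = '0'; last = '1'

No, "0101" does not match (0|1)*11(0|1)*


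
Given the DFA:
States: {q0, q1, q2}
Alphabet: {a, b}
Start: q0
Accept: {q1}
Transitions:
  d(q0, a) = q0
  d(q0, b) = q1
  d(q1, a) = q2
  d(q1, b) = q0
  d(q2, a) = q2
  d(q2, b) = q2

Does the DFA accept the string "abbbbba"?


Trace: q0 -> q0 -> q1 -> q0 -> q1 -> q0 -> q1 -> q2
Final state: q2
Accept states: {q1}

No, rejected (final state q2 is not an accept state)


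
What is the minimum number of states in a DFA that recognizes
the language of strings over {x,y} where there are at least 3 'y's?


States: count = 0, 1, ..., 2, and a final '>= 3' state.
Total: 3 + 1 = 4. Accept = '>= 3' state.

4


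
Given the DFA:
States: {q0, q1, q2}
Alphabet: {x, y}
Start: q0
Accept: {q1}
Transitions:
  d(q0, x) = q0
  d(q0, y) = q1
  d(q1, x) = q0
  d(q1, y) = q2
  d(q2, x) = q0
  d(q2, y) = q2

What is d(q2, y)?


Looking up transition d(q2, y)

q2


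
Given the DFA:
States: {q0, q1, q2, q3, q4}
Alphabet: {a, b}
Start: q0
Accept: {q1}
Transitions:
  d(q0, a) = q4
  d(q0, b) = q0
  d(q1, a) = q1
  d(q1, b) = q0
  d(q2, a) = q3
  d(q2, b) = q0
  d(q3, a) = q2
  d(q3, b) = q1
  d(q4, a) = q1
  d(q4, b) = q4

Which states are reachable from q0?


BFS from q0:
  layer 0: {q0}
  layer 1: {q4}
  layer 2: {q1}

{q0, q1, q4}


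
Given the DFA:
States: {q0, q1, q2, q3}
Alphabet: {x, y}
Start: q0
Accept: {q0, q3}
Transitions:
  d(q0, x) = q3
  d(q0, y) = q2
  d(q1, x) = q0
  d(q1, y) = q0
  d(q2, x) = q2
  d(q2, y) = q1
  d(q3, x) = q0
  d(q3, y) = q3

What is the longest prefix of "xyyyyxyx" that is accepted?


Run the DFA, marking each prefix where the state is accepting:
  "" -> q0 [accept]
  "x" -> q3 [accept]
  "xy" -> q3 [accept]
  "xyy" -> q3 [accept]
  "xyyy" -> q3 [accept]
  "xyyyy" -> q3 [accept]
  "xyyyyx" -> q0 [accept]
  "xyyyyxy" -> q2 [reject]
  "xyyyyxyx" -> q2 [reject]

"xyyyyx"
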